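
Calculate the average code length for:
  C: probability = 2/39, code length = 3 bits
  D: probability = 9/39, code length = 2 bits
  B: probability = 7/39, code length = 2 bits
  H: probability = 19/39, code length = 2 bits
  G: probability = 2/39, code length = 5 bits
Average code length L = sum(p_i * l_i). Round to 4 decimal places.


Weighted contributions p_i * l_i:
  C: (2/39) * 3 = 6/39
  D: (9/39) * 2 = 18/39
  B: (7/39) * 2 = 14/39
  H: (19/39) * 2 = 38/39
  G: (2/39) * 5 = 10/39
Sum = (6 + 18 + 14 + 38 + 10)/39 = 86/39

L = 86/39 = 2.2051 bits/symbol


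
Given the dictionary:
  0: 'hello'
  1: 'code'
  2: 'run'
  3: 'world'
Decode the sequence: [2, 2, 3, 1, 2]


Look up each index in the dictionary:
  2 -> 'run'
  2 -> 'run'
  3 -> 'world'
  1 -> 'code'
  2 -> 'run'

Decoded: "run run world code run"


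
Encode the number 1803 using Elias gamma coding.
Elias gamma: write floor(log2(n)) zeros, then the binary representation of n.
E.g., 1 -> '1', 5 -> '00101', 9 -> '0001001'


num_bits = floor(log2(1803)) + 1 = 11
leading_zeros = num_bits - 1 = 10
binary(1803) = 11100001011

Elias gamma(1803) = '0000000000' + '11100001011' = 000000000011100001011 (21 bits)


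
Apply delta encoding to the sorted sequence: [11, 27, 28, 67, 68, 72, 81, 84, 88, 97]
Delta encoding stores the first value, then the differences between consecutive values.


First value: 11
Deltas:
  27 - 11 = 16
  28 - 27 = 1
  67 - 28 = 39
  68 - 67 = 1
  72 - 68 = 4
  81 - 72 = 9
  84 - 81 = 3
  88 - 84 = 4
  97 - 88 = 9


Delta encoded: [11, 16, 1, 39, 1, 4, 9, 3, 4, 9]


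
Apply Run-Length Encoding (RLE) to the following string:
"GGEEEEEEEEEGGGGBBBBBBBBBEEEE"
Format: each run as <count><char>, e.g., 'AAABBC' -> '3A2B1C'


Scanning runs left to right:
  i=0: run of 'G' x 2 -> '2G'
  i=2: run of 'E' x 9 -> '9E'
  i=11: run of 'G' x 4 -> '4G'
  i=15: run of 'B' x 9 -> '9B'
  i=24: run of 'E' x 4 -> '4E'

RLE = 2G9E4G9B4E


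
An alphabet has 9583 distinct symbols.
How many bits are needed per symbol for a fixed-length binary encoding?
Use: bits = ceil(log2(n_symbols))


log2(9583) = 13.2263
Bracket: 2^13 = 8192 < 9583 <= 2^14 = 16384
So ceil(log2(9583)) = 14

bits = ceil(log2(9583)) = ceil(13.2263) = 14 bits


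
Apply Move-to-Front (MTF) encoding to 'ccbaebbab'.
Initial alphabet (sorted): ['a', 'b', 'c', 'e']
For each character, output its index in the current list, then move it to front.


MTF encoding:
'c': index 2 in ['a', 'b', 'c', 'e'] -> ['c', 'a', 'b', 'e']
'c': index 0 in ['c', 'a', 'b', 'e'] -> ['c', 'a', 'b', 'e']
'b': index 2 in ['c', 'a', 'b', 'e'] -> ['b', 'c', 'a', 'e']
'a': index 2 in ['b', 'c', 'a', 'e'] -> ['a', 'b', 'c', 'e']
'e': index 3 in ['a', 'b', 'c', 'e'] -> ['e', 'a', 'b', 'c']
'b': index 2 in ['e', 'a', 'b', 'c'] -> ['b', 'e', 'a', 'c']
'b': index 0 in ['b', 'e', 'a', 'c'] -> ['b', 'e', 'a', 'c']
'a': index 2 in ['b', 'e', 'a', 'c'] -> ['a', 'b', 'e', 'c']
'b': index 1 in ['a', 'b', 'e', 'c'] -> ['b', 'a', 'e', 'c']


Output: [2, 0, 2, 2, 3, 2, 0, 2, 1]


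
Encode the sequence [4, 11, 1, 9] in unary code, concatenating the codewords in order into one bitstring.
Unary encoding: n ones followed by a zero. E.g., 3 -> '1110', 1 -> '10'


Encode each number as n ones followed by a terminating 0:
  4 -> 11110 (5 bits)
  11 -> 111111111110 (12 bits)
  1 -> 10 (2 bits)
  9 -> 1111111110 (10 bits)
Total length = 5 + 12 + 2 + 10 = 29 bits.

Unary([4, 11, 1, 9]) = 11110111111111110101111111110 (29 bits)


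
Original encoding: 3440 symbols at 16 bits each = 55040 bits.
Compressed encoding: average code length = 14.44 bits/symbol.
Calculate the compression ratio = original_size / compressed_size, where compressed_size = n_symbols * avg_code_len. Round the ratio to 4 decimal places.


original_size = n_symbols * orig_bits = 3440 * 16 = 55040 bits
compressed_size = n_symbols * avg_code_len = 3440 * 14.44 = 49673.6 bits
ratio = original_size / compressed_size = 55040 / 49673.6 = 1.108

Compression ratio = 1.108


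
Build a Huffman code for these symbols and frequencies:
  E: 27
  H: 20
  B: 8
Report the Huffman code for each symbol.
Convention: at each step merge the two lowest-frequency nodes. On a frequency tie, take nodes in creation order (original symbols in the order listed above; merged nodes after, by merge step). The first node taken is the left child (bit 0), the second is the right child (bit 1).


Huffman tree construction:
Step 1: Merge B(8) + H(20) = 28
Step 2: Merge E(27) + (B+H)(28) = 55
Read each symbol's code off the tree from the root (left child = 0, right child = 1).

Codes:
  E: 0 (length 1)
  H: 11 (length 2)
  B: 10 (length 2)
Average code length: 83/55 = 1.5091 bits/symbol


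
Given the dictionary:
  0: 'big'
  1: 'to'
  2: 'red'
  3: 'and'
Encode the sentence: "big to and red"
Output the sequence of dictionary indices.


Look up each word in the dictionary:
  'big' -> 0
  'to' -> 1
  'and' -> 3
  'red' -> 2

Encoded: [0, 1, 3, 2]


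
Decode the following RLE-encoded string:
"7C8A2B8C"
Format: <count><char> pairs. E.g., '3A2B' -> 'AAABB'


Expanding each <count><char> pair:
  7C -> 'CCCCCCC'
  8A -> 'AAAAAAAA'
  2B -> 'BB'
  8C -> 'CCCCCCCC'

Decoded = CCCCCCCAAAAAAAABBCCCCCCCC


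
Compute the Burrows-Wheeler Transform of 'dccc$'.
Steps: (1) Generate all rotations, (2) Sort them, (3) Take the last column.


Rotations (sorted):
  0: $dccc -> last char: c
  1: c$dcc -> last char: c
  2: cc$dc -> last char: c
  3: ccc$d -> last char: d
  4: dccc$ -> last char: $


BWT = cccd$


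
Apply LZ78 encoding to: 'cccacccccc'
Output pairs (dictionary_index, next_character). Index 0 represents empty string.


LZ78 encoding steps:
Dictionary: {0: ''}
Step 1: w='' (idx 0), next='c' -> output (0, 'c'), add 'c' as idx 1
Step 2: w='c' (idx 1), next='c' -> output (1, 'c'), add 'cc' as idx 2
Step 3: w='' (idx 0), next='a' -> output (0, 'a'), add 'a' as idx 3
Step 4: w='cc' (idx 2), next='c' -> output (2, 'c'), add 'ccc' as idx 4
Step 5: w='ccc' (idx 4), end of input -> output (4, '')


Encoded: [(0, 'c'), (1, 'c'), (0, 'a'), (2, 'c'), (4, '')]


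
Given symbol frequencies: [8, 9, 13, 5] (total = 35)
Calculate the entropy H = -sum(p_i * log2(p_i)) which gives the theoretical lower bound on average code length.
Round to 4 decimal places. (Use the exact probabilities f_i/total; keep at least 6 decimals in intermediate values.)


Per-symbol terms -p_i * log2(p_i) with p_i = f_i/35:
  p = 8/35 = 0.228571: log2(p) = -2.129283, -p*log2(p) = 0.486693
  p = 9/35 = 0.257143: log2(p) = -1.959358, -p*log2(p) = 0.503835
  p = 13/35 = 0.371429: log2(p) = -1.428843, -p*log2(p) = 0.530713
  p = 5/35 = 0.142857: log2(p) = -2.807355, -p*log2(p) = 0.401051
H = 0.486693 + 0.503835 + 0.530713 + 0.401051 = 1.922292

H = 1.9223 bits/symbol


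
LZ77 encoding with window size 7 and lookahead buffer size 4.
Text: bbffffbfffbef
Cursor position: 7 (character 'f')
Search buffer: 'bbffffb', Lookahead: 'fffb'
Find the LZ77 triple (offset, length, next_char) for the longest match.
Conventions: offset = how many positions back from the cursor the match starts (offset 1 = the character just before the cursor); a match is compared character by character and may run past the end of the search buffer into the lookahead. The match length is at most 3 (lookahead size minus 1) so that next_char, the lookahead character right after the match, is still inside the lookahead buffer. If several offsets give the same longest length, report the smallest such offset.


Try each offset into the search buffer:
  offset=1 (pos 6, char 'b'): match length 0
  offset=2 (pos 5, char 'f'): match length 1
  offset=3 (pos 4, char 'f'): match length 2
  offset=4 (pos 3, char 'f'): match length 3
  offset=5 (pos 2, char 'f'): match length 3
  offset=6 (pos 1, char 'b'): match length 0
  offset=7 (pos 0, char 'b'): match length 0
Longest match has length 3, found at offsets 4, 5; take the smallest, offset 4.
next_char = character at position 7 + 3 = 10 -> 'b'

Best match: offset=4, length=3 (matching 'fff' starting at position 3)
LZ77 triple: (4, 3, 'b')


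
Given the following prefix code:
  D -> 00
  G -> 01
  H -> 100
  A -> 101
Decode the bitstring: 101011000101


Decoding step by step:
Bits 101 -> A
Bits 01 -> G
Bits 100 -> H
Bits 01 -> G
Bits 01 -> G


Decoded message: AGHGG


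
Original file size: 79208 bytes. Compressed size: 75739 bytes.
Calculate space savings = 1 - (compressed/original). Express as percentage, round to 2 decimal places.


ratio = compressed/original = 75739/79208 = 0.956204
savings = 1 - ratio = 1 - 0.956204 = 0.043796
as a percentage: 0.043796 * 100 = 4.38%

Space savings = 1 - 75739/79208 = 4.38%


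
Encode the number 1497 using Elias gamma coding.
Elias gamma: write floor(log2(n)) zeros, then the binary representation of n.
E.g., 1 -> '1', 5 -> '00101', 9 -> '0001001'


num_bits = floor(log2(1497)) + 1 = 11
leading_zeros = num_bits - 1 = 10
binary(1497) = 10111011001

Elias gamma(1497) = '0000000000' + '10111011001' = 000000000010111011001 (21 bits)


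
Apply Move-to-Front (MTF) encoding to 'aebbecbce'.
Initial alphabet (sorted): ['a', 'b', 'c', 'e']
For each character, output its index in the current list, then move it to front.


MTF encoding:
'a': index 0 in ['a', 'b', 'c', 'e'] -> ['a', 'b', 'c', 'e']
'e': index 3 in ['a', 'b', 'c', 'e'] -> ['e', 'a', 'b', 'c']
'b': index 2 in ['e', 'a', 'b', 'c'] -> ['b', 'e', 'a', 'c']
'b': index 0 in ['b', 'e', 'a', 'c'] -> ['b', 'e', 'a', 'c']
'e': index 1 in ['b', 'e', 'a', 'c'] -> ['e', 'b', 'a', 'c']
'c': index 3 in ['e', 'b', 'a', 'c'] -> ['c', 'e', 'b', 'a']
'b': index 2 in ['c', 'e', 'b', 'a'] -> ['b', 'c', 'e', 'a']
'c': index 1 in ['b', 'c', 'e', 'a'] -> ['c', 'b', 'e', 'a']
'e': index 2 in ['c', 'b', 'e', 'a'] -> ['e', 'c', 'b', 'a']


Output: [0, 3, 2, 0, 1, 3, 2, 1, 2]


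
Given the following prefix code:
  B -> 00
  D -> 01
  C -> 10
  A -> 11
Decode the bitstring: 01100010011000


Decoding step by step:
Bits 01 -> D
Bits 10 -> C
Bits 00 -> B
Bits 10 -> C
Bits 01 -> D
Bits 10 -> C
Bits 00 -> B


Decoded message: DCBCDCB


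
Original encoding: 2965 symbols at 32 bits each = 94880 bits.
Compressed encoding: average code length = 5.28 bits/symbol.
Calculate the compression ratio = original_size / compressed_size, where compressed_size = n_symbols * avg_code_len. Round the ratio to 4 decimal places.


original_size = n_symbols * orig_bits = 2965 * 32 = 94880 bits
compressed_size = n_symbols * avg_code_len = 2965 * 5.28 = 15655.2 bits
ratio = original_size / compressed_size = 94880 / 15655.2 = 6.0606

Compression ratio = 6.0606


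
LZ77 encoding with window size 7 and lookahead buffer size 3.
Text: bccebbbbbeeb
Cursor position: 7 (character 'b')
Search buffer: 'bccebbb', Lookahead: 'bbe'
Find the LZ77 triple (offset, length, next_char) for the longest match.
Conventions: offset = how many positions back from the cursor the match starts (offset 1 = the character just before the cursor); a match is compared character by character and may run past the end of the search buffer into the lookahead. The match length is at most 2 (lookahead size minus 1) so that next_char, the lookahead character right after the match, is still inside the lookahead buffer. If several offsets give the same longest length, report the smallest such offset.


Try each offset into the search buffer:
  offset=1 (pos 6, char 'b'): match length 2
  offset=2 (pos 5, char 'b'): match length 2
  offset=3 (pos 4, char 'b'): match length 2
  offset=4 (pos 3, char 'e'): match length 0
  offset=5 (pos 2, char 'c'): match length 0
  offset=6 (pos 1, char 'c'): match length 0
  offset=7 (pos 0, char 'b'): match length 1
Longest match has length 2, found at offsets 1, 2, 3; take the smallest, offset 1.
next_char = character at position 7 + 2 = 9 -> 'e'

Best match: offset=1, length=2 (matching 'bb' starting at position 6)
LZ77 triple: (1, 2, 'e')


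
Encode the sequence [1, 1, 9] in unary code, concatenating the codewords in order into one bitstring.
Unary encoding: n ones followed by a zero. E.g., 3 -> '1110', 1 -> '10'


Encode each number as n ones followed by a terminating 0:
  1 -> 10 (2 bits)
  1 -> 10 (2 bits)
  9 -> 1111111110 (10 bits)
Total length = 2 + 2 + 10 = 14 bits.

Unary([1, 1, 9]) = 10101111111110 (14 bits)


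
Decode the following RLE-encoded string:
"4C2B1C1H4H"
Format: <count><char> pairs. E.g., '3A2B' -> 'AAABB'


Expanding each <count><char> pair:
  4C -> 'CCCC'
  2B -> 'BB'
  1C -> 'C'
  1H -> 'H'
  4H -> 'HHHH'

Decoded = CCCCBBCHHHHH


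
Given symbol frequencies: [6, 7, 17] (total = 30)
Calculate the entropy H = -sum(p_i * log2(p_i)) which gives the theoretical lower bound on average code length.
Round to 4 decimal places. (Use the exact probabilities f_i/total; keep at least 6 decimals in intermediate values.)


Per-symbol terms -p_i * log2(p_i) with p_i = f_i/30:
  p = 6/30 = 0.200000: log2(p) = -2.321928, -p*log2(p) = 0.464386
  p = 7/30 = 0.233333: log2(p) = -2.099536, -p*log2(p) = 0.489892
  p = 17/30 = 0.566667: log2(p) = -0.819428, -p*log2(p) = 0.464342
H = 0.464386 + 0.489892 + 0.464342 = 1.418620

H = 1.4186 bits/symbol


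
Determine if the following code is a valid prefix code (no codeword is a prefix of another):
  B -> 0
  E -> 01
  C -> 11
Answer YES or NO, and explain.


Checking each pair (does one codeword prefix another?):
  B='0' vs E='01': prefix -- VIOLATION

NO -- this is NOT a valid prefix code. B (0) is a prefix of E (01).


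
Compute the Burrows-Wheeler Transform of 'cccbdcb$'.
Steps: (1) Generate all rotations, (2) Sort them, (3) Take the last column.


Rotations (sorted):
  0: $cccbdcb -> last char: b
  1: b$cccbdc -> last char: c
  2: bdcb$ccc -> last char: c
  3: cb$cccbd -> last char: d
  4: cbdcb$cc -> last char: c
  5: ccbdcb$c -> last char: c
  6: cccbdcb$ -> last char: $
  7: dcb$cccb -> last char: b


BWT = bccdcc$b


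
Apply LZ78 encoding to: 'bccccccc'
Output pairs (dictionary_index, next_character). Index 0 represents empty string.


LZ78 encoding steps:
Dictionary: {0: ''}
Step 1: w='' (idx 0), next='b' -> output (0, 'b'), add 'b' as idx 1
Step 2: w='' (idx 0), next='c' -> output (0, 'c'), add 'c' as idx 2
Step 3: w='c' (idx 2), next='c' -> output (2, 'c'), add 'cc' as idx 3
Step 4: w='cc' (idx 3), next='c' -> output (3, 'c'), add 'ccc' as idx 4
Step 5: w='c' (idx 2), end of input -> output (2, '')


Encoded: [(0, 'b'), (0, 'c'), (2, 'c'), (3, 'c'), (2, '')]


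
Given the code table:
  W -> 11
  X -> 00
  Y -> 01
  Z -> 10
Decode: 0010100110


Decoding:
00 -> X
10 -> Z
10 -> Z
01 -> Y
10 -> Z


Result: XZZYZ


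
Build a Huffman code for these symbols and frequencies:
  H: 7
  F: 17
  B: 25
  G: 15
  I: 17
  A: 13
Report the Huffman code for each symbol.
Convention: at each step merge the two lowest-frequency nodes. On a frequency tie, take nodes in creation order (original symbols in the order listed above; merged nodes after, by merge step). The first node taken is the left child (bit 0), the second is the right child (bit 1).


Huffman tree construction:
Step 1: Merge H(7) + A(13) = 20
Step 2: Merge G(15) + F(17) = 32
Step 3: Merge I(17) + (H+A)(20) = 37
Step 4: Merge B(25) + (G+F)(32) = 57
Step 5: Merge (I+(H+A))(37) + (B+(G+F))(57) = 94
Read each symbol's code off the tree from the root (left child = 0, right child = 1).

Codes:
  H: 010 (length 3)
  F: 111 (length 3)
  B: 10 (length 2)
  G: 110 (length 3)
  I: 00 (length 2)
  A: 011 (length 3)
Average code length: 240/94 = 2.5532 bits/symbol


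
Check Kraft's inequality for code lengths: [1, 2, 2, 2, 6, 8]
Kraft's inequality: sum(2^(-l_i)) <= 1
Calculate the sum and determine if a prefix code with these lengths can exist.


Sum = 2^(-1) + 2^(-2) + 2^(-2) + 2^(-2) + 2^(-6) + 2^(-8)
    = 0.5 + 0.25 + 0.25 + 0.25 + 0.015625 + 0.00390625
    = 325/256 = 1.26953125
Since 1.26953125 > 1, Kraft's inequality is NOT satisfied.
A prefix code with these lengths CANNOT exist.

Kraft sum = 1.26953125. Not satisfied.


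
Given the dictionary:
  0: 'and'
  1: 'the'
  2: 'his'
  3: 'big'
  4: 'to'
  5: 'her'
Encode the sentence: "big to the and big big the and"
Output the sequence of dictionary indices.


Look up each word in the dictionary:
  'big' -> 3
  'to' -> 4
  'the' -> 1
  'and' -> 0
  'big' -> 3
  'big' -> 3
  'the' -> 1
  'and' -> 0

Encoded: [3, 4, 1, 0, 3, 3, 1, 0]


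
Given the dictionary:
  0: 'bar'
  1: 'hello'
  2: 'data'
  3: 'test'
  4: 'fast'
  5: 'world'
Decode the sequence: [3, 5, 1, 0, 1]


Look up each index in the dictionary:
  3 -> 'test'
  5 -> 'world'
  1 -> 'hello'
  0 -> 'bar'
  1 -> 'hello'

Decoded: "test world hello bar hello"


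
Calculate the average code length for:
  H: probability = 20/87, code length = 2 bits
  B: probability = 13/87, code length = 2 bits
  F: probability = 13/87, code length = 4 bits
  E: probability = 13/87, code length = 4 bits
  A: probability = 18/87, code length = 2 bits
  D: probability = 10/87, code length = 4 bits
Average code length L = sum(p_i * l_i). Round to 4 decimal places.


Weighted contributions p_i * l_i:
  H: (20/87) * 2 = 40/87
  B: (13/87) * 2 = 26/87
  F: (13/87) * 4 = 52/87
  E: (13/87) * 4 = 52/87
  A: (18/87) * 2 = 36/87
  D: (10/87) * 4 = 40/87
Sum = (40 + 26 + 52 + 52 + 36 + 40)/87 = 246/87

L = 246/87 = 2.8276 bits/symbol


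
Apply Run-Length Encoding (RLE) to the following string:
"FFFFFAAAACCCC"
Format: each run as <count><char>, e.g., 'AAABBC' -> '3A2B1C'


Scanning runs left to right:
  i=0: run of 'F' x 5 -> '5F'
  i=5: run of 'A' x 4 -> '4A'
  i=9: run of 'C' x 4 -> '4C'

RLE = 5F4A4C


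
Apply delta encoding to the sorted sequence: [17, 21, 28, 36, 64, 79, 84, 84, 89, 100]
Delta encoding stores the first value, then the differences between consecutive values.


First value: 17
Deltas:
  21 - 17 = 4
  28 - 21 = 7
  36 - 28 = 8
  64 - 36 = 28
  79 - 64 = 15
  84 - 79 = 5
  84 - 84 = 0
  89 - 84 = 5
  100 - 89 = 11


Delta encoded: [17, 4, 7, 8, 28, 15, 5, 0, 5, 11]


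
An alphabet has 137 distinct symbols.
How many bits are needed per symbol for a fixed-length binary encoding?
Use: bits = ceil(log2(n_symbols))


log2(137) = 7.098
Bracket: 2^7 = 128 < 137 <= 2^8 = 256
So ceil(log2(137)) = 8

bits = ceil(log2(137)) = ceil(7.098) = 8 bits


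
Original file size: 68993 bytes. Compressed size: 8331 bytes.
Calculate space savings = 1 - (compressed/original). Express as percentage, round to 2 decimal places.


ratio = compressed/original = 8331/68993 = 0.120751
savings = 1 - ratio = 1 - 0.120751 = 0.879249
as a percentage: 0.879249 * 100 = 87.92%

Space savings = 1 - 8331/68993 = 87.92%


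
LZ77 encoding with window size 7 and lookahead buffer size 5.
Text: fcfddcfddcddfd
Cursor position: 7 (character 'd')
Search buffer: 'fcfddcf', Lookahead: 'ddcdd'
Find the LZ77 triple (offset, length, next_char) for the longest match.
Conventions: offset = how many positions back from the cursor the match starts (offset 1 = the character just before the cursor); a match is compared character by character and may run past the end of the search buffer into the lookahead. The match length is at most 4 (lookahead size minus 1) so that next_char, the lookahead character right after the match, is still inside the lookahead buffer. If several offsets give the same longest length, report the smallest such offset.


Try each offset into the search buffer:
  offset=1 (pos 6, char 'f'): match length 0
  offset=2 (pos 5, char 'c'): match length 0
  offset=3 (pos 4, char 'd'): match length 1
  offset=4 (pos 3, char 'd'): match length 3
  offset=5 (pos 2, char 'f'): match length 0
  offset=6 (pos 1, char 'c'): match length 0
  offset=7 (pos 0, char 'f'): match length 0
Longest match has length 3 at offset 4.
next_char = character at position 7 + 3 = 10 -> 'd'

Best match: offset=4, length=3 (matching 'ddc' starting at position 3)
LZ77 triple: (4, 3, 'd')


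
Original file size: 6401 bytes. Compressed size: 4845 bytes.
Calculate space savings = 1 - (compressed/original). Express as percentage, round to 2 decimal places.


ratio = compressed/original = 4845/6401 = 0.756913
savings = 1 - ratio = 1 - 0.756913 = 0.243087
as a percentage: 0.243087 * 100 = 24.31%

Space savings = 1 - 4845/6401 = 24.31%


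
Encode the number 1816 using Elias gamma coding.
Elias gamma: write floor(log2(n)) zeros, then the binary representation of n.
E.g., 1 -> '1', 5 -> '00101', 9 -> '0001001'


num_bits = floor(log2(1816)) + 1 = 11
leading_zeros = num_bits - 1 = 10
binary(1816) = 11100011000

Elias gamma(1816) = '0000000000' + '11100011000' = 000000000011100011000 (21 bits)


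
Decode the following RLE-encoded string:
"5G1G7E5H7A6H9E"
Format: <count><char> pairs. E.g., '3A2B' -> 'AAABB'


Expanding each <count><char> pair:
  5G -> 'GGGGG'
  1G -> 'G'
  7E -> 'EEEEEEE'
  5H -> 'HHHHH'
  7A -> 'AAAAAAA'
  6H -> 'HHHHHH'
  9E -> 'EEEEEEEEE'

Decoded = GGGGGGEEEEEEEHHHHHAAAAAAAHHHHHHEEEEEEEEE


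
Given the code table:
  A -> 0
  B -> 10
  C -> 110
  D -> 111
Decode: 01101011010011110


Decoding:
0 -> A
110 -> C
10 -> B
110 -> C
10 -> B
0 -> A
111 -> D
10 -> B


Result: ACBCBADB


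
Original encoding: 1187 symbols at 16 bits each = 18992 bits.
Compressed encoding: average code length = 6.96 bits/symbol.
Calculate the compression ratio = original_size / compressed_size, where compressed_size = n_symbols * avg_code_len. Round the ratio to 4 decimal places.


original_size = n_symbols * orig_bits = 1187 * 16 = 18992 bits
compressed_size = n_symbols * avg_code_len = 1187 * 6.96 = 8261.52 bits
ratio = original_size / compressed_size = 18992 / 8261.52 = 2.2989

Compression ratio = 2.2989


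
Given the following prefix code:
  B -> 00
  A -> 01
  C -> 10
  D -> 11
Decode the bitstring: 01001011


Decoding step by step:
Bits 01 -> A
Bits 00 -> B
Bits 10 -> C
Bits 11 -> D


Decoded message: ABCD


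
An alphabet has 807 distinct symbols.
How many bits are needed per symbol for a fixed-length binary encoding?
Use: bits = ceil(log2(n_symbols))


log2(807) = 9.6564
Bracket: 2^9 = 512 < 807 <= 2^10 = 1024
So ceil(log2(807)) = 10

bits = ceil(log2(807)) = ceil(9.6564) = 10 bits


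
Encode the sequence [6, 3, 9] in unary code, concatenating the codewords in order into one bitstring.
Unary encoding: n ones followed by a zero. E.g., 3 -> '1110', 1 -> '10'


Encode each number as n ones followed by a terminating 0:
  6 -> 1111110 (7 bits)
  3 -> 1110 (4 bits)
  9 -> 1111111110 (10 bits)
Total length = 7 + 4 + 10 = 21 bits.

Unary([6, 3, 9]) = 111111011101111111110 (21 bits)


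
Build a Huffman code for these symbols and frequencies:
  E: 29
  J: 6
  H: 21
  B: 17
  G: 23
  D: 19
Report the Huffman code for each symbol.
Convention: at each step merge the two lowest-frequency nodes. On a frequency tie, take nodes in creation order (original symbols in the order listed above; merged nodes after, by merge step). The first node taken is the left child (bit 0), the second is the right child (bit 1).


Huffman tree construction:
Step 1: Merge J(6) + B(17) = 23
Step 2: Merge D(19) + H(21) = 40
Step 3: Merge G(23) + (J+B)(23) = 46
Step 4: Merge E(29) + (D+H)(40) = 69
Step 5: Merge (G+(J+B))(46) + (E+(D+H))(69) = 115
Read each symbol's code off the tree from the root (left child = 0, right child = 1).

Codes:
  E: 10 (length 2)
  J: 010 (length 3)
  H: 111 (length 3)
  B: 011 (length 3)
  G: 00 (length 2)
  D: 110 (length 3)
Average code length: 293/115 = 2.5478 bits/symbol


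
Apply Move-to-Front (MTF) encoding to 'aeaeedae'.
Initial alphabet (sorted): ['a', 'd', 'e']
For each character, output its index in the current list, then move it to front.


MTF encoding:
'a': index 0 in ['a', 'd', 'e'] -> ['a', 'd', 'e']
'e': index 2 in ['a', 'd', 'e'] -> ['e', 'a', 'd']
'a': index 1 in ['e', 'a', 'd'] -> ['a', 'e', 'd']
'e': index 1 in ['a', 'e', 'd'] -> ['e', 'a', 'd']
'e': index 0 in ['e', 'a', 'd'] -> ['e', 'a', 'd']
'd': index 2 in ['e', 'a', 'd'] -> ['d', 'e', 'a']
'a': index 2 in ['d', 'e', 'a'] -> ['a', 'd', 'e']
'e': index 2 in ['a', 'd', 'e'] -> ['e', 'a', 'd']


Output: [0, 2, 1, 1, 0, 2, 2, 2]


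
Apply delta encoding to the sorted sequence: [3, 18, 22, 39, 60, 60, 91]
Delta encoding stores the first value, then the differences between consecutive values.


First value: 3
Deltas:
  18 - 3 = 15
  22 - 18 = 4
  39 - 22 = 17
  60 - 39 = 21
  60 - 60 = 0
  91 - 60 = 31


Delta encoded: [3, 15, 4, 17, 21, 0, 31]


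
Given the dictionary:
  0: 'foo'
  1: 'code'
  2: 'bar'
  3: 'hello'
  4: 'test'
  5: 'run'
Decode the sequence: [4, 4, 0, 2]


Look up each index in the dictionary:
  4 -> 'test'
  4 -> 'test'
  0 -> 'foo'
  2 -> 'bar'

Decoded: "test test foo bar"


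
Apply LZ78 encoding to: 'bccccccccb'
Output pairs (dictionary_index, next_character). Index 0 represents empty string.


LZ78 encoding steps:
Dictionary: {0: ''}
Step 1: w='' (idx 0), next='b' -> output (0, 'b'), add 'b' as idx 1
Step 2: w='' (idx 0), next='c' -> output (0, 'c'), add 'c' as idx 2
Step 3: w='c' (idx 2), next='c' -> output (2, 'c'), add 'cc' as idx 3
Step 4: w='cc' (idx 3), next='c' -> output (3, 'c'), add 'ccc' as idx 4
Step 5: w='cc' (idx 3), next='b' -> output (3, 'b'), add 'ccb' as idx 5


Encoded: [(0, 'b'), (0, 'c'), (2, 'c'), (3, 'c'), (3, 'b')]


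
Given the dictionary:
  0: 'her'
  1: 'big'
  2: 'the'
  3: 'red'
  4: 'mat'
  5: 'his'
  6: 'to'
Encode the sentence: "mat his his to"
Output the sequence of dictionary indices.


Look up each word in the dictionary:
  'mat' -> 4
  'his' -> 5
  'his' -> 5
  'to' -> 6

Encoded: [4, 5, 5, 6]


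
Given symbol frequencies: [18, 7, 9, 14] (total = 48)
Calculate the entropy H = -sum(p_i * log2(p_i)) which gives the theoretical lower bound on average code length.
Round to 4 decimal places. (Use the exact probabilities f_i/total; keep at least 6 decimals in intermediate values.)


Per-symbol terms -p_i * log2(p_i) with p_i = f_i/48:
  p = 18/48 = 0.375000: log2(p) = -1.415037, -p*log2(p) = 0.530639
  p = 7/48 = 0.145833: log2(p) = -2.777608, -p*log2(p) = 0.405068
  p = 9/48 = 0.187500: log2(p) = -2.415037, -p*log2(p) = 0.452820
  p = 14/48 = 0.291667: log2(p) = -1.777608, -p*log2(p) = 0.518469
H = 0.530639 + 0.405068 + 0.452820 + 0.518469 = 1.906996

H = 1.907 bits/symbol


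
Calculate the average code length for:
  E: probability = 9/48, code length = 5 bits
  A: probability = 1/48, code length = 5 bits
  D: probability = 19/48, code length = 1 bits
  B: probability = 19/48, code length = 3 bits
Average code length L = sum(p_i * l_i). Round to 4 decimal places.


Weighted contributions p_i * l_i:
  E: (9/48) * 5 = 45/48
  A: (1/48) * 5 = 5/48
  D: (19/48) * 1 = 19/48
  B: (19/48) * 3 = 57/48
Sum = (45 + 5 + 19 + 57)/48 = 126/48

L = 126/48 = 2.6250 bits/symbol


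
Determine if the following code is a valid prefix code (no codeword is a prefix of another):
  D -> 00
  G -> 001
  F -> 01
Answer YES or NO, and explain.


Checking each pair (does one codeword prefix another?):
  D='00' vs G='001': prefix -- VIOLATION

NO -- this is NOT a valid prefix code. D (00) is a prefix of G (001).


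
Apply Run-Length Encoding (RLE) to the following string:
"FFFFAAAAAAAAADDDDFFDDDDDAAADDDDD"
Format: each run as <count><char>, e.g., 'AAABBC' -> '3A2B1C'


Scanning runs left to right:
  i=0: run of 'F' x 4 -> '4F'
  i=4: run of 'A' x 9 -> '9A'
  i=13: run of 'D' x 4 -> '4D'
  i=17: run of 'F' x 2 -> '2F'
  i=19: run of 'D' x 5 -> '5D'
  i=24: run of 'A' x 3 -> '3A'
  i=27: run of 'D' x 5 -> '5D'

RLE = 4F9A4D2F5D3A5D


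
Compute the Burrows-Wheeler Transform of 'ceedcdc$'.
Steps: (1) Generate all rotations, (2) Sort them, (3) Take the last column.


Rotations (sorted):
  0: $ceedcdc -> last char: c
  1: c$ceedcd -> last char: d
  2: cdc$ceed -> last char: d
  3: ceedcdc$ -> last char: $
  4: dc$ceedc -> last char: c
  5: dcdc$cee -> last char: e
  6: edcdc$ce -> last char: e
  7: eedcdc$c -> last char: c


BWT = cdd$ceec


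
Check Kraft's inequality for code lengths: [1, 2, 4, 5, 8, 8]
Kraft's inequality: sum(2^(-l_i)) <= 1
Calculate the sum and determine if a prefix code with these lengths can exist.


Sum = 2^(-1) + 2^(-2) + 2^(-4) + 2^(-5) + 2^(-8) + 2^(-8)
    = 0.5 + 0.25 + 0.0625 + 0.03125 + 0.00390625 + 0.00390625
    = 218/256 = 0.8515625
Since 0.8515625 <= 1, Kraft's inequality IS satisfied.
A prefix code with these lengths CAN exist.

Kraft sum = 0.8515625. Satisfied.


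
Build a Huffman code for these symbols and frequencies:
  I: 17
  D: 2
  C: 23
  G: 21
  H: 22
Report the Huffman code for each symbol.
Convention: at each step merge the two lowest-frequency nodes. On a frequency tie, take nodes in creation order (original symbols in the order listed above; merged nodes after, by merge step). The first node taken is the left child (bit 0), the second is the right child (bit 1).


Huffman tree construction:
Step 1: Merge D(2) + I(17) = 19
Step 2: Merge (D+I)(19) + G(21) = 40
Step 3: Merge H(22) + C(23) = 45
Step 4: Merge ((D+I)+G)(40) + (H+C)(45) = 85
Read each symbol's code off the tree from the root (left child = 0, right child = 1).

Codes:
  I: 001 (length 3)
  D: 000 (length 3)
  C: 11 (length 2)
  G: 01 (length 2)
  H: 10 (length 2)
Average code length: 189/85 = 2.2235 bits/symbol


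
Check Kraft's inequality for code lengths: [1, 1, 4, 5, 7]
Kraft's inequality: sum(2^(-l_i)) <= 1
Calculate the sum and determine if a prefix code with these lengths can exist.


Sum = 2^(-1) + 2^(-1) + 2^(-4) + 2^(-5) + 2^(-7)
    = 0.5 + 0.5 + 0.0625 + 0.03125 + 0.0078125
    = 141/128 = 1.1015625
Since 1.1015625 > 1, Kraft's inequality is NOT satisfied.
A prefix code with these lengths CANNOT exist.

Kraft sum = 1.1015625. Not satisfied.


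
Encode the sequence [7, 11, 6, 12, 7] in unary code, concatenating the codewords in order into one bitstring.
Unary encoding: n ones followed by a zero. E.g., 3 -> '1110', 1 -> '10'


Encode each number as n ones followed by a terminating 0:
  7 -> 11111110 (8 bits)
  11 -> 111111111110 (12 bits)
  6 -> 1111110 (7 bits)
  12 -> 1111111111110 (13 bits)
  7 -> 11111110 (8 bits)
Total length = 8 + 12 + 7 + 13 + 8 = 48 bits.

Unary([7, 11, 6, 12, 7]) = 111111101111111111101111110111111111111011111110 (48 bits)


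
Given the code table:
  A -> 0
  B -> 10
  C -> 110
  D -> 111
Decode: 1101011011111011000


Decoding:
110 -> C
10 -> B
110 -> C
111 -> D
110 -> C
110 -> C
0 -> A
0 -> A


Result: CBCDCCAA


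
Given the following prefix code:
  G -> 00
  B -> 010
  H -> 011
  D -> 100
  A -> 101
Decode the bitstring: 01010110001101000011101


Decoding step by step:
Bits 010 -> B
Bits 101 -> A
Bits 100 -> D
Bits 011 -> H
Bits 010 -> B
Bits 00 -> G
Bits 011 -> H
Bits 101 -> A


Decoded message: BADHBGHA


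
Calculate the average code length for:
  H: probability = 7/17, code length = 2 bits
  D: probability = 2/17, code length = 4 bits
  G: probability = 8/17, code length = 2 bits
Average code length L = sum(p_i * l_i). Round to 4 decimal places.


Weighted contributions p_i * l_i:
  H: (7/17) * 2 = 14/17
  D: (2/17) * 4 = 8/17
  G: (8/17) * 2 = 16/17
Sum = (14 + 8 + 16)/17 = 38/17

L = 38/17 = 2.2353 bits/symbol


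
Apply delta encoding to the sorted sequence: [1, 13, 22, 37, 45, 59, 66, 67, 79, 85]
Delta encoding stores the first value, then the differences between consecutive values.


First value: 1
Deltas:
  13 - 1 = 12
  22 - 13 = 9
  37 - 22 = 15
  45 - 37 = 8
  59 - 45 = 14
  66 - 59 = 7
  67 - 66 = 1
  79 - 67 = 12
  85 - 79 = 6


Delta encoded: [1, 12, 9, 15, 8, 14, 7, 1, 12, 6]


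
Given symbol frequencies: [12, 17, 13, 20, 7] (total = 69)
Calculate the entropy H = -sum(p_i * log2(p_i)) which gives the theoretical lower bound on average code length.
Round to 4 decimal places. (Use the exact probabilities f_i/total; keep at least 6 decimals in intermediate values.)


Per-symbol terms -p_i * log2(p_i) with p_i = f_i/69:
  p = 12/69 = 0.173913: log2(p) = -2.523562, -p*log2(p) = 0.438880
  p = 17/69 = 0.246377: log2(p) = -2.021062, -p*log2(p) = 0.497943
  p = 13/69 = 0.188406: log2(p) = -2.408085, -p*log2(p) = 0.453697
  p = 20/69 = 0.289855: log2(p) = -1.786596, -p*log2(p) = 0.517854
  p = 7/69 = 0.101449: log2(p) = -3.301170, -p*log2(p) = 0.334901
H = 0.438880 + 0.497943 + 0.453697 + 0.517854 + 0.334901 = 2.243275

H = 2.2433 bits/symbol


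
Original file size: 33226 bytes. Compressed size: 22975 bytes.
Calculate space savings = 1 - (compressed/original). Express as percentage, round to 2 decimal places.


ratio = compressed/original = 22975/33226 = 0.691477
savings = 1 - ratio = 1 - 0.691477 = 0.308523
as a percentage: 0.308523 * 100 = 30.85%

Space savings = 1 - 22975/33226 = 30.85%


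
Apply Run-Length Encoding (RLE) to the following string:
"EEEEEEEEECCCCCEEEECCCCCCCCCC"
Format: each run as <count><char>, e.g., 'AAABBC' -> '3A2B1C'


Scanning runs left to right:
  i=0: run of 'E' x 9 -> '9E'
  i=9: run of 'C' x 5 -> '5C'
  i=14: run of 'E' x 4 -> '4E'
  i=18: run of 'C' x 10 -> '10C'

RLE = 9E5C4E10C


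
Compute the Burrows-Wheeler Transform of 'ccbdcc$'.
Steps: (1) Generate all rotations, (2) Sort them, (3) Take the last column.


Rotations (sorted):
  0: $ccbdcc -> last char: c
  1: bdcc$cc -> last char: c
  2: c$ccbdc -> last char: c
  3: cbdcc$c -> last char: c
  4: cc$ccbd -> last char: d
  5: ccbdcc$ -> last char: $
  6: dcc$ccb -> last char: b


BWT = ccccd$b


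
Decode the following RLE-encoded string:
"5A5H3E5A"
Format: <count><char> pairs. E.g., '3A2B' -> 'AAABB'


Expanding each <count><char> pair:
  5A -> 'AAAAA'
  5H -> 'HHHHH'
  3E -> 'EEE'
  5A -> 'AAAAA'

Decoded = AAAAAHHHHHEEEAAAAA


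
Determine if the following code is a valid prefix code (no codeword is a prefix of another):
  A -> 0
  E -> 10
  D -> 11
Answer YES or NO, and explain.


Checking each pair (does one codeword prefix another?):
  A='0' vs E='10': no prefix
  A='0' vs D='11': no prefix
  E='10' vs A='0': no prefix
  E='10' vs D='11': no prefix
  D='11' vs A='0': no prefix
  D='11' vs E='10': no prefix
No violation found over all pairs.

YES -- this is a valid prefix code. No codeword is a prefix of any other codeword.


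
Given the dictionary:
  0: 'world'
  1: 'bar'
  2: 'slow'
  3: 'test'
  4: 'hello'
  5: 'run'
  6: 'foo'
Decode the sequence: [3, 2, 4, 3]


Look up each index in the dictionary:
  3 -> 'test'
  2 -> 'slow'
  4 -> 'hello'
  3 -> 'test'

Decoded: "test slow hello test"


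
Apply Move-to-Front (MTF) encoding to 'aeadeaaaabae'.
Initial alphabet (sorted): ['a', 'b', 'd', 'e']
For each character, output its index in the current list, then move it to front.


MTF encoding:
'a': index 0 in ['a', 'b', 'd', 'e'] -> ['a', 'b', 'd', 'e']
'e': index 3 in ['a', 'b', 'd', 'e'] -> ['e', 'a', 'b', 'd']
'a': index 1 in ['e', 'a', 'b', 'd'] -> ['a', 'e', 'b', 'd']
'd': index 3 in ['a', 'e', 'b', 'd'] -> ['d', 'a', 'e', 'b']
'e': index 2 in ['d', 'a', 'e', 'b'] -> ['e', 'd', 'a', 'b']
'a': index 2 in ['e', 'd', 'a', 'b'] -> ['a', 'e', 'd', 'b']
'a': index 0 in ['a', 'e', 'd', 'b'] -> ['a', 'e', 'd', 'b']
'a': index 0 in ['a', 'e', 'd', 'b'] -> ['a', 'e', 'd', 'b']
'a': index 0 in ['a', 'e', 'd', 'b'] -> ['a', 'e', 'd', 'b']
'b': index 3 in ['a', 'e', 'd', 'b'] -> ['b', 'a', 'e', 'd']
'a': index 1 in ['b', 'a', 'e', 'd'] -> ['a', 'b', 'e', 'd']
'e': index 2 in ['a', 'b', 'e', 'd'] -> ['e', 'a', 'b', 'd']


Output: [0, 3, 1, 3, 2, 2, 0, 0, 0, 3, 1, 2]


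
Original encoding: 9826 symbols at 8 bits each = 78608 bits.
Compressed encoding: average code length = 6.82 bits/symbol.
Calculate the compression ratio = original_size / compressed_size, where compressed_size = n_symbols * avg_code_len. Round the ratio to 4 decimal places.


original_size = n_symbols * orig_bits = 9826 * 8 = 78608 bits
compressed_size = n_symbols * avg_code_len = 9826 * 6.82 = 67013.32 bits
ratio = original_size / compressed_size = 78608 / 67013.32 = 1.173

Compression ratio = 1.173


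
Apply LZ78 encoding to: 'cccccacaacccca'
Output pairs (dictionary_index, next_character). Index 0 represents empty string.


LZ78 encoding steps:
Dictionary: {0: ''}
Step 1: w='' (idx 0), next='c' -> output (0, 'c'), add 'c' as idx 1
Step 2: w='c' (idx 1), next='c' -> output (1, 'c'), add 'cc' as idx 2
Step 3: w='cc' (idx 2), next='a' -> output (2, 'a'), add 'cca' as idx 3
Step 4: w='c' (idx 1), next='a' -> output (1, 'a'), add 'ca' as idx 4
Step 5: w='' (idx 0), next='a' -> output (0, 'a'), add 'a' as idx 5
Step 6: w='cc' (idx 2), next='c' -> output (2, 'c'), add 'ccc' as idx 6
Step 7: w='ca' (idx 4), end of input -> output (4, '')


Encoded: [(0, 'c'), (1, 'c'), (2, 'a'), (1, 'a'), (0, 'a'), (2, 'c'), (4, '')]


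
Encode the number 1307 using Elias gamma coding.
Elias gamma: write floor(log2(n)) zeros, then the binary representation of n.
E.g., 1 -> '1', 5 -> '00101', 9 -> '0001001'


num_bits = floor(log2(1307)) + 1 = 11
leading_zeros = num_bits - 1 = 10
binary(1307) = 10100011011

Elias gamma(1307) = '0000000000' + '10100011011' = 000000000010100011011 (21 bits)


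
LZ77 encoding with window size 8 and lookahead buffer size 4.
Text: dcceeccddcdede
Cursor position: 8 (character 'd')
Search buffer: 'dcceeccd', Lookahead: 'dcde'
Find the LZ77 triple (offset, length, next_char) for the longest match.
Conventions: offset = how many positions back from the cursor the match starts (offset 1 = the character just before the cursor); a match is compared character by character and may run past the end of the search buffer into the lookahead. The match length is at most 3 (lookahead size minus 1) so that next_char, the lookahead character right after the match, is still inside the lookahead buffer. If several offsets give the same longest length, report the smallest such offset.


Try each offset into the search buffer:
  offset=1 (pos 7, char 'd'): match length 1
  offset=2 (pos 6, char 'c'): match length 0
  offset=3 (pos 5, char 'c'): match length 0
  offset=4 (pos 4, char 'e'): match length 0
  offset=5 (pos 3, char 'e'): match length 0
  offset=6 (pos 2, char 'c'): match length 0
  offset=7 (pos 1, char 'c'): match length 0
  offset=8 (pos 0, char 'd'): match length 2
Longest match has length 2 at offset 8.
next_char = character at position 8 + 2 = 10 -> 'd'

Best match: offset=8, length=2 (matching 'dc' starting at position 0)
LZ77 triple: (8, 2, 'd')


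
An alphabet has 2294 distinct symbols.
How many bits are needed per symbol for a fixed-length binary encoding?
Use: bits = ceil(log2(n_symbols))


log2(2294) = 11.1636
Bracket: 2^11 = 2048 < 2294 <= 2^12 = 4096
So ceil(log2(2294)) = 12

bits = ceil(log2(2294)) = ceil(11.1636) = 12 bits


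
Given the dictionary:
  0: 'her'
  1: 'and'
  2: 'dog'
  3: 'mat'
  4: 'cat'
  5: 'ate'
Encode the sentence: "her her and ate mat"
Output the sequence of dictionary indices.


Look up each word in the dictionary:
  'her' -> 0
  'her' -> 0
  'and' -> 1
  'ate' -> 5
  'mat' -> 3

Encoded: [0, 0, 1, 5, 3]


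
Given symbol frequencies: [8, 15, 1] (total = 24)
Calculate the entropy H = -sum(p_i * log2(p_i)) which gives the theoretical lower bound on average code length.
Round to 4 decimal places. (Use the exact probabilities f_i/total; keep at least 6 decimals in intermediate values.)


Per-symbol terms -p_i * log2(p_i) with p_i = f_i/24:
  p = 8/24 = 0.333333: log2(p) = -1.584963, -p*log2(p) = 0.528321
  p = 15/24 = 0.625000: log2(p) = -0.678072, -p*log2(p) = 0.423795
  p = 1/24 = 0.041667: log2(p) = -4.584963, -p*log2(p) = 0.191040
H = 0.528321 + 0.423795 + 0.191040 = 1.143156

H = 1.1432 bits/symbol


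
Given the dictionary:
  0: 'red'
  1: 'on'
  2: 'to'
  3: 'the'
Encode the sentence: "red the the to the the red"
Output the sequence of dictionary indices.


Look up each word in the dictionary:
  'red' -> 0
  'the' -> 3
  'the' -> 3
  'to' -> 2
  'the' -> 3
  'the' -> 3
  'red' -> 0

Encoded: [0, 3, 3, 2, 3, 3, 0]


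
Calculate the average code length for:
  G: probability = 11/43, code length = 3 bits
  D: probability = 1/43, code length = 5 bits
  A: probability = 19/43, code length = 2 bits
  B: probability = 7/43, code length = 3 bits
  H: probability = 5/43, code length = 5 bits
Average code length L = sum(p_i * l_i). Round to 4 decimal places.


Weighted contributions p_i * l_i:
  G: (11/43) * 3 = 33/43
  D: (1/43) * 5 = 5/43
  A: (19/43) * 2 = 38/43
  B: (7/43) * 3 = 21/43
  H: (5/43) * 5 = 25/43
Sum = (33 + 5 + 38 + 21 + 25)/43 = 122/43

L = 122/43 = 2.8372 bits/symbol
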